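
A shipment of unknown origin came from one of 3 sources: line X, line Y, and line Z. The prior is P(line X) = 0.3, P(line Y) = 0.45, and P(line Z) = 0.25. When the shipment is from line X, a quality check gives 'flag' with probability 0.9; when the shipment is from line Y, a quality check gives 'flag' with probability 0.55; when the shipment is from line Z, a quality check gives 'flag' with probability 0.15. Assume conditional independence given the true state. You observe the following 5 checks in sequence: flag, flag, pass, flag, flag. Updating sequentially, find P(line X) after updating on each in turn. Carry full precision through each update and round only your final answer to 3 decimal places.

Each posterior becomes the prior for the next update.
After 'flag': normaliser = 0.9·0.3000 + 0.55·0.4500 + 0.15·0.2500; P(line X) ≈ 0.4865, P(line Y) ≈ 0.4459, P(line Z) ≈ 0.0676
After 'flag': normaliser = 0.9·0.4865 + 0.55·0.4459 + 0.15·0.0676; P(line X) ≈ 0.6316, P(line Y) ≈ 0.3538, P(line Z) ≈ 0.0146
After 'pass': normaliser = 0.1·0.6316 + 0.45·0.3538 + 0.85·0.0146; P(line X) ≈ 0.2690, P(line Y) ≈ 0.6781, P(line Z) ≈ 0.0529
After 'flag': normaliser = 0.9·0.2690 + 0.55·0.6781 + 0.15·0.0529; P(line X) ≈ 0.3886, P(line Y) ≈ 0.5987, P(line Z) ≈ 0.0127
After 'flag': normaliser = 0.9·0.3886 + 0.55·0.5987 + 0.15·0.0127; P(line X) ≈ 0.5136, P(line Y) ≈ 0.4836, P(line Z) ≈ 0.0028

0.514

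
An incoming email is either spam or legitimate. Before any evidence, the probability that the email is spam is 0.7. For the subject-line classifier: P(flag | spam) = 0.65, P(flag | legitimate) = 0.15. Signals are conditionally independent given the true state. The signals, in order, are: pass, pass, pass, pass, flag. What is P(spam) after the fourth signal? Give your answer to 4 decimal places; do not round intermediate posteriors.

0.0629

Apply Bayes' rule sequentially, carrying P(spam) forward.
After 'pass': P(spam) = 0.35·0.7000 / (0.35·0.7000 + 0.85·0.3000) ≈ 0.4900
After 'pass': P(spam) = 0.35·0.4900 / (0.35·0.4900 + 0.85·0.5100) ≈ 0.2835
After 'pass': P(spam) = 0.35·0.2835 / (0.35·0.2835 + 0.85·0.7165) ≈ 0.1401
After 'pass': P(spam) = 0.35·0.1401 / (0.35·0.1401 + 0.85·0.8599) ≈ 0.0629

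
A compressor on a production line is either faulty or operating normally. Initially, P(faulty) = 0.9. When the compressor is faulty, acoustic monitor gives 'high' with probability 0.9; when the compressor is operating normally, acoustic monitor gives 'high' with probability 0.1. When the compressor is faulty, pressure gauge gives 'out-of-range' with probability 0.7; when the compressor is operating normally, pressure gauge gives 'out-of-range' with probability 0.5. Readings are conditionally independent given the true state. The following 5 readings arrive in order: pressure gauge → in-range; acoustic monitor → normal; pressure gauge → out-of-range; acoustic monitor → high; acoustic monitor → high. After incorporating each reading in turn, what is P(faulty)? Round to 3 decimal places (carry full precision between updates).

After pressure gauge='in-range': P(faulty) = 0.3·0.9000 / (0.3·0.9000 + 0.5·0.1000) ≈ 0.8438
After acoustic monitor='normal': P(faulty) = 0.1·0.8438 / (0.1·0.8438 + 0.9·0.1562) ≈ 0.3750
After pressure gauge='out-of-range': P(faulty) = 0.7·0.3750 / (0.7·0.3750 + 0.5·0.6250) ≈ 0.4565
After acoustic monitor='high': P(faulty) = 0.9·0.4565 / (0.9·0.4565 + 0.1·0.5435) ≈ 0.8832
After acoustic monitor='high': P(faulty) = 0.9·0.8832 / (0.9·0.8832 + 0.1·0.1168) ≈ 0.9855

0.986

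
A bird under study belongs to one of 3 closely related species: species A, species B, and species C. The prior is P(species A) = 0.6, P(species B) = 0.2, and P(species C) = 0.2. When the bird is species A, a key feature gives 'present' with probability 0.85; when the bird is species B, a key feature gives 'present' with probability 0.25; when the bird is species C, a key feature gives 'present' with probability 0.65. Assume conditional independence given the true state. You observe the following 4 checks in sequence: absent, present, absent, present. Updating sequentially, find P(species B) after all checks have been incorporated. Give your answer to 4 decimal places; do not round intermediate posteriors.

After 'absent': normaliser = 0.15·0.6000 + 0.75·0.2000 + 0.35·0.2000; P(species A) ≈ 0.2903, P(species B) ≈ 0.4839, P(species C) ≈ 0.2258
After 'present': normaliser = 0.85·0.2903 + 0.25·0.4839 + 0.65·0.2258; P(species A) ≈ 0.4796, P(species B) ≈ 0.2351, P(species C) ≈ 0.2853
After 'absent': normaliser = 0.15·0.4796 + 0.75·0.2351 + 0.35·0.2853; P(species A) ≈ 0.2067, P(species B) ≈ 0.5065, P(species C) ≈ 0.2868
After 'present': normaliser = 0.85·0.2067 + 0.25·0.5065 + 0.65·0.2868; P(species A) ≈ 0.3594, P(species B) ≈ 0.2591, P(species C) ≈ 0.3815

0.2591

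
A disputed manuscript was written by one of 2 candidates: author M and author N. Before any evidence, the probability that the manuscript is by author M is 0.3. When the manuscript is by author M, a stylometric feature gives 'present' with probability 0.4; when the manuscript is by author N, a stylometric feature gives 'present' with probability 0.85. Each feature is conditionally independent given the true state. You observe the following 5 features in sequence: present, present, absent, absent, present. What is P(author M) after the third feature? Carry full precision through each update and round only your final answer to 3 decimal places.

After 'present': P(author M) = 0.4·0.3000 / (0.4·0.3000 + 0.85·0.7000) ≈ 0.1678
After 'present': P(author M) = 0.4·0.1678 / (0.4·0.1678 + 0.85·0.8322) ≈ 0.0867
After 'absent': P(author M) = 0.6·0.0867 / (0.6·0.0867 + 0.15·0.9133) ≈ 0.2752

0.275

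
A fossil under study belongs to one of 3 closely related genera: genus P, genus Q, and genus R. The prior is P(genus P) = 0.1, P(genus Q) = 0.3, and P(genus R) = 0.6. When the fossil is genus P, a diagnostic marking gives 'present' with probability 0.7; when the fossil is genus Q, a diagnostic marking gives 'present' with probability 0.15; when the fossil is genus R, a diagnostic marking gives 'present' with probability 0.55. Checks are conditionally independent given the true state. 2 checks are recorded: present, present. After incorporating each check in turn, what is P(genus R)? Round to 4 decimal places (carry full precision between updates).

0.7650

After 'present': normaliser = 0.7·0.1000 + 0.15·0.3000 + 0.55·0.6000; P(genus P) ≈ 0.1573, P(genus Q) ≈ 0.1011, P(genus R) ≈ 0.7416
After 'present': normaliser = 0.7·0.1573 + 0.15·0.1011 + 0.55·0.7416; P(genus P) ≈ 0.2065, P(genus Q) ≈ 0.0285, P(genus R) ≈ 0.7650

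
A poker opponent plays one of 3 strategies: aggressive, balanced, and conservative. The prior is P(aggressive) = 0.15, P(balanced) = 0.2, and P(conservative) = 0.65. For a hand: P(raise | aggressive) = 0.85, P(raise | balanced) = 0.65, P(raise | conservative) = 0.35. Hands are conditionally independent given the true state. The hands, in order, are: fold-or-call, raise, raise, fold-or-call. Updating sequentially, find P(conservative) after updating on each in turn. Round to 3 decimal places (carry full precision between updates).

After 'fold-or-call': normaliser = 0.15·0.1500 + 0.35·0.2000 + 0.65·0.6500; P(aggressive) ≈ 0.0437, P(balanced) ≈ 0.1359, P(conservative) ≈ 0.8204
After 'raise': normaliser = 0.85·0.0437 + 0.65·0.1359 + 0.35·0.8204; P(aggressive) ≈ 0.0900, P(balanced) ≈ 0.2141, P(conservative) ≈ 0.6959
After 'raise': normaliser = 0.85·0.0900 + 0.65·0.2141 + 0.35·0.6959; P(aggressive) ≈ 0.1666, P(balanced) ≈ 0.3031, P(conservative) ≈ 0.5304
After 'fold-or-call': normaliser = 0.15·0.1666 + 0.35·0.3031 + 0.65·0.5304; P(aggressive) ≈ 0.0525, P(balanced) ≈ 0.2229, P(conservative) ≈ 0.7245

0.725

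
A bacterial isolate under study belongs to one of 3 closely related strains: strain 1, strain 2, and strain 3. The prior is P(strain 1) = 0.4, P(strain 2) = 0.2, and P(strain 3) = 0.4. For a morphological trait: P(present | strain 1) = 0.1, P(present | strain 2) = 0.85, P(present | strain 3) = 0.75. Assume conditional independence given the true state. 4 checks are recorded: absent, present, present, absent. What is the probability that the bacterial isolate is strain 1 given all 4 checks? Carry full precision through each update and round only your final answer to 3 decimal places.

After 'absent': normaliser = 0.9·0.4000 + 0.15·0.2000 + 0.25·0.4000; P(strain 1) ≈ 0.7347, P(strain 2) ≈ 0.0612, P(strain 3) ≈ 0.2041
After 'present': normaliser = 0.1·0.7347 + 0.85·0.0612 + 0.75·0.2041; P(strain 1) ≈ 0.2637, P(strain 2) ≈ 0.1868, P(strain 3) ≈ 0.5495
After 'present': normaliser = 0.1·0.2637 + 0.85·0.1868 + 0.75·0.5495; P(strain 1) ≈ 0.0442, P(strain 2) ≈ 0.2659, P(strain 3) ≈ 0.6900
After 'absent': normaliser = 0.9·0.0442 + 0.15·0.2659 + 0.25·0.6900; P(strain 1) ≈ 0.1576, P(strain 2) ≈ 0.1582, P(strain 3) ≈ 0.6842

0.158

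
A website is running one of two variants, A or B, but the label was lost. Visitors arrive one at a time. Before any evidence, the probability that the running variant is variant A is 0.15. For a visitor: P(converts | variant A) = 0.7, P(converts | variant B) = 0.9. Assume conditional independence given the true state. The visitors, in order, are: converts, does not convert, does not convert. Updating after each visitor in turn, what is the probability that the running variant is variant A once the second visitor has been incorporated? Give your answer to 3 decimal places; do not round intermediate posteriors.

After 'converts': P(A) = 0.7·0.1500 / (0.7·0.1500 + 0.9·0.8500) ≈ 0.1207
After 'does not convert': P(A) = 0.3·0.1207 / (0.3·0.1207 + 0.1·0.8793) ≈ 0.2917

0.292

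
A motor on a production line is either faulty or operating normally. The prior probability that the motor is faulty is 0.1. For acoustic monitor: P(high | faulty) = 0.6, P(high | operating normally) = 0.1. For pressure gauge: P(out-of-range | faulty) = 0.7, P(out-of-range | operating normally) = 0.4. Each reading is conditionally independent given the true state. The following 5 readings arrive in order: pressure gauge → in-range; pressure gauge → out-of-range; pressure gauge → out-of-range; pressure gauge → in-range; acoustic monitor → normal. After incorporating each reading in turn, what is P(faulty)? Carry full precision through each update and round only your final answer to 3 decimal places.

0.036

Each posterior becomes the prior for the next update.
After pressure gauge='in-range': P(faulty) = 0.3·0.1000 / (0.3·0.1000 + 0.6·0.9000) ≈ 0.0526
After pressure gauge='out-of-range': P(faulty) = 0.7·0.0526 / (0.7·0.0526 + 0.4·0.9474) ≈ 0.0886
After pressure gauge='out-of-range': P(faulty) = 0.7·0.0886 / (0.7·0.0886 + 0.4·0.9114) ≈ 0.1454
After pressure gauge='in-range': P(faulty) = 0.3·0.1454 / (0.3·0.1454 + 0.6·0.8546) ≈ 0.0784
After acoustic monitor='normal': P(faulty) = 0.4·0.0784 / (0.4·0.0784 + 0.9·0.9216) ≈ 0.0364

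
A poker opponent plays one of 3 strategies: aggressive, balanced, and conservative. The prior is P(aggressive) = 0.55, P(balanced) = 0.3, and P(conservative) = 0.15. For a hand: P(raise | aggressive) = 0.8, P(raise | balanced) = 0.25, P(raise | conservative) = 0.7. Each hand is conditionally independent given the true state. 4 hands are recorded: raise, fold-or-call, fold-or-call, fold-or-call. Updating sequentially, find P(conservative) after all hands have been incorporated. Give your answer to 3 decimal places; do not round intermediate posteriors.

0.075

Each posterior becomes the prior for the next update.
After 'raise': normaliser = 0.8·0.5500 + 0.25·0.3000 + 0.7·0.1500; P(aggressive) ≈ 0.7097, P(balanced) ≈ 0.1210, P(conservative) ≈ 0.1694
After 'fold-or-call': normaliser = 0.2·0.7097 + 0.75·0.1210 + 0.3·0.1694; P(aggressive) ≈ 0.5007, P(balanced) ≈ 0.3201, P(conservative) ≈ 0.1792
After 'fold-or-call': normaliser = 0.2·0.5007 + 0.75·0.3201 + 0.3·0.1792; P(aggressive) ≈ 0.2542, P(balanced) ≈ 0.6093, P(conservative) ≈ 0.1365
After 'fold-or-call': normaliser = 0.2·0.2542 + 0.75·0.6093 + 0.3·0.1365; P(aggressive) ≈ 0.0926, P(balanced) ≈ 0.8327, P(conservative) ≈ 0.0746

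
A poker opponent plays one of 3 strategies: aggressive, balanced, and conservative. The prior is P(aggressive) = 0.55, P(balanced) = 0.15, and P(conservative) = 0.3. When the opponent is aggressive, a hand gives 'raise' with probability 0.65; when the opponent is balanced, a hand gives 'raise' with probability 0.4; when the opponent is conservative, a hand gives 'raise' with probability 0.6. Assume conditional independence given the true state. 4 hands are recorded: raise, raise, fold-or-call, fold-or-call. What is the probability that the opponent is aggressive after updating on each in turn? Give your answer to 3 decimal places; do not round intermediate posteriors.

After 'raise': normaliser = 0.65·0.5500 + 0.4·0.1500 + 0.6·0.3000; P(aggressive) ≈ 0.5983, P(balanced) ≈ 0.1004, P(conservative) ≈ 0.3013
After 'raise': normaliser = 0.65·0.5983 + 0.4·0.1004 + 0.6·0.3013; P(aggressive) ≈ 0.6377, P(balanced) ≈ 0.0659, P(conservative) ≈ 0.2964
After 'fold-or-call': normaliser = 0.35·0.6377 + 0.6·0.0659 + 0.4·0.2964; P(aggressive) ≈ 0.5854, P(balanced) ≈ 0.1036, P(conservative) ≈ 0.3109
After 'fold-or-call': normaliser = 0.35·0.5854 + 0.6·0.1036 + 0.4·0.3109; P(aggressive) ≈ 0.5234, P(balanced) ≈ 0.1589, P(conservative) ≈ 0.3177

0.523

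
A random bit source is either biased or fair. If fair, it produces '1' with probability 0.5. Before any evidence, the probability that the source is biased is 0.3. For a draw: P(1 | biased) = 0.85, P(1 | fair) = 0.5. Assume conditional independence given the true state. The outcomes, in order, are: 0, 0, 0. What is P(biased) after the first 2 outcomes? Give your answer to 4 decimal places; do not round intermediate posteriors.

After '0': P(biased) = 0.15·0.3000 / (0.15·0.3000 + 0.5·0.7000) ≈ 0.1139
After '0': P(biased) = 0.15·0.1139 / (0.15·0.1139 + 0.5·0.8861) ≈ 0.0371

0.0371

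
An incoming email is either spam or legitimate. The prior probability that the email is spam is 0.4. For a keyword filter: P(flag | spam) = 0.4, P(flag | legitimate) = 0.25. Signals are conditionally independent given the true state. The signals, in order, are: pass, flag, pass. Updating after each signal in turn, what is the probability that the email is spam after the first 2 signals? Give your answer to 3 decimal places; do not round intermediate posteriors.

Each posterior becomes the prior for the next update.
After 'pass': P(spam) = 0.6·0.4000 / (0.6·0.4000 + 0.75·0.6000) ≈ 0.3478
After 'flag': P(spam) = 0.4·0.3478 / (0.4·0.3478 + 0.25·0.6522) ≈ 0.4604

0.460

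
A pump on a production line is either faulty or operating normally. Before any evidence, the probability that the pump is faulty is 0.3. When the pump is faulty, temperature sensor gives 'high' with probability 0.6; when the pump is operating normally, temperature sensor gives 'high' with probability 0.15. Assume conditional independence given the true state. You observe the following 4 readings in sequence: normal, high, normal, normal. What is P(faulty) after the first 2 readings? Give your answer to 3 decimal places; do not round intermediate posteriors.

After 'normal': P(faulty) = 0.4·0.3000 / (0.4·0.3000 + 0.85·0.7000) ≈ 0.1678
After 'high': P(faulty) = 0.6·0.1678 / (0.6·0.1678 + 0.15·0.8322) ≈ 0.4465

0.447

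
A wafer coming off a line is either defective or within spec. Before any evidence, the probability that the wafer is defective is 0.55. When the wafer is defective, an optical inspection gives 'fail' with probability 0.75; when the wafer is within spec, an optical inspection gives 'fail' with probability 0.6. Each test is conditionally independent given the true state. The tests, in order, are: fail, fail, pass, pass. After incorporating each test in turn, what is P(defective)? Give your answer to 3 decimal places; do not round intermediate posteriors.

0.427

After 'fail': P(defective) = 0.75·0.5500 / (0.75·0.5500 + 0.6·0.4500) ≈ 0.6044
After 'fail': P(defective) = 0.75·0.6044 / (0.75·0.6044 + 0.6·0.3956) ≈ 0.6563
After 'pass': P(defective) = 0.25·0.6563 / (0.25·0.6563 + 0.4·0.3437) ≈ 0.5441
After 'pass': P(defective) = 0.25·0.5441 / (0.25·0.5441 + 0.4·0.4559) ≈ 0.4273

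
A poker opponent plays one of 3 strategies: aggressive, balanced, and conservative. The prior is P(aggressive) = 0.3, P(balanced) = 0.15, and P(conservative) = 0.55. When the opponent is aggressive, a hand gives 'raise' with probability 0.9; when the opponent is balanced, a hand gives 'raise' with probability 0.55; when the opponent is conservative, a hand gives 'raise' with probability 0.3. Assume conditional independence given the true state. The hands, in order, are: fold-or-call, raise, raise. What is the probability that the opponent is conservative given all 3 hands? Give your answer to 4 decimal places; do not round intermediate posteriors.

After 'fold-or-call': normaliser = 0.1·0.3000 + 0.45·0.1500 + 0.7·0.5500; P(aggressive) ≈ 0.0622, P(balanced) ≈ 0.1399, P(conservative) ≈ 0.7979
After 'raise': normaliser = 0.9·0.0622 + 0.55·0.1399 + 0.3·0.7979; P(aggressive) ≈ 0.1503, P(balanced) ≈ 0.2067, P(conservative) ≈ 0.6430
After 'raise': normaliser = 0.9·0.1503 + 0.55·0.2067 + 0.3·0.6430; P(aggressive) ≈ 0.3062, P(balanced) ≈ 0.2573, P(conservative) ≈ 0.4366

0.4366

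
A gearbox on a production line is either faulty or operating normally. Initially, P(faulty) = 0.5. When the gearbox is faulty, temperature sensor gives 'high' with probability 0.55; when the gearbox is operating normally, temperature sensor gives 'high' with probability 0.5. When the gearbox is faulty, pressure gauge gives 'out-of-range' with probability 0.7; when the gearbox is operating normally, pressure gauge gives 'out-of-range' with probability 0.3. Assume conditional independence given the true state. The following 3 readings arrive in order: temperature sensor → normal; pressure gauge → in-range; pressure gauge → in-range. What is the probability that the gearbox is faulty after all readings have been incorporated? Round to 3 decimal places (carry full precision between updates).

0.142

After temperature sensor='normal': P(faulty) = 0.45·0.5000 / (0.45·0.5000 + 0.5·0.5000) ≈ 0.4737
After pressure gauge='in-range': P(faulty) = 0.3·0.4737 / (0.3·0.4737 + 0.7·0.5263) ≈ 0.2784
After pressure gauge='in-range': P(faulty) = 0.3·0.2784 / (0.3·0.2784 + 0.7·0.7216) ≈ 0.1419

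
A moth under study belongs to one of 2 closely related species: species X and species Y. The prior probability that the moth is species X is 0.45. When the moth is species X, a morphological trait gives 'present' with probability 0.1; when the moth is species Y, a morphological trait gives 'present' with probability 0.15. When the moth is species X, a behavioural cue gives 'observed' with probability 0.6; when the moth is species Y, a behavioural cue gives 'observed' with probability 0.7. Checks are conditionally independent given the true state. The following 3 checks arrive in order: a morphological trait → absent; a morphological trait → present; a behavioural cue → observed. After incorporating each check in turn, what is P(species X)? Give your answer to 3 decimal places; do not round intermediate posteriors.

After a morphological trait='absent': P(species X) = 0.9·0.4500 / (0.9·0.4500 + 0.85·0.5500) ≈ 0.4642
After a morphological trait='present': P(species X) = 0.1·0.4642 / (0.1·0.4642 + 0.15·0.5358) ≈ 0.3661
After a behavioural cue='observed': P(species X) = 0.6·0.3661 / (0.6·0.3661 + 0.7·0.6339) ≈ 0.3311

0.331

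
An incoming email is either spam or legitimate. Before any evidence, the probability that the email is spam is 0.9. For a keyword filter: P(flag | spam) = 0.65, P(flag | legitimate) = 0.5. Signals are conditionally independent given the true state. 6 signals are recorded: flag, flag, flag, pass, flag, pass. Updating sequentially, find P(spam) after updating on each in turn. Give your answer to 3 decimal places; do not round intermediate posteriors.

Each posterior becomes the prior for the next update.
After 'flag': P(spam) = 0.65·0.9000 / (0.65·0.9000 + 0.5·0.1000) ≈ 0.9213
After 'flag': P(spam) = 0.65·0.9213 / (0.65·0.9213 + 0.5·0.0787) ≈ 0.9383
After 'flag': P(spam) = 0.65·0.9383 / (0.65·0.9383 + 0.5·0.0617) ≈ 0.9519
After 'pass': P(spam) = 0.35·0.9519 / (0.35·0.9519 + 0.5·0.0481) ≈ 0.9326
After 'flag': P(spam) = 0.65·0.9326 / (0.65·0.9326 + 0.5·0.0674) ≈ 0.9474
After 'pass': P(spam) = 0.35·0.9474 / (0.35·0.9474 + 0.5·0.0526) ≈ 0.9264

0.926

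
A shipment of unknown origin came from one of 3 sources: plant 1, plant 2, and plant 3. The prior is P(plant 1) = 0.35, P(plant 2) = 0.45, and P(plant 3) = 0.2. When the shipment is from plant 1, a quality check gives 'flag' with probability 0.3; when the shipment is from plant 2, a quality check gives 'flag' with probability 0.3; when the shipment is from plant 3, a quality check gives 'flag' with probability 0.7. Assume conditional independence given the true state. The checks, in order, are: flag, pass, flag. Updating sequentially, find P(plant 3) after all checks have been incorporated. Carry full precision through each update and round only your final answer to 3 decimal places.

After 'flag': normaliser = 0.3·0.3500 + 0.3·0.4500 + 0.7·0.2000; P(plant 1) ≈ 0.2763, P(plant 2) ≈ 0.3553, P(plant 3) ≈ 0.3684
After 'pass': normaliser = 0.7·0.2763 + 0.7·0.3553 + 0.3·0.3684; P(plant 1) ≈ 0.3500, P(plant 2) ≈ 0.4500, P(plant 3) ≈ 0.2000
After 'flag': normaliser = 0.3·0.3500 + 0.3·0.4500 + 0.7·0.2000; P(plant 1) ≈ 0.2763, P(plant 2) ≈ 0.3553, P(plant 3) ≈ 0.3684

0.368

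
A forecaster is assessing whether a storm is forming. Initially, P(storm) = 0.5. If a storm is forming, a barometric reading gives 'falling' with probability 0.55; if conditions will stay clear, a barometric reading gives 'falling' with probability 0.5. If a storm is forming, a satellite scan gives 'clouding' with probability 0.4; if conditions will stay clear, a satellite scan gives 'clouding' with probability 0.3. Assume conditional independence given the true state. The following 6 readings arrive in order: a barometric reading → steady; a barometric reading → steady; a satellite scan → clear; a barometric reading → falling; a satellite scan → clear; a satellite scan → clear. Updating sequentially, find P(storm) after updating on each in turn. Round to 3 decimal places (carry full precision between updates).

0.359

Each posterior becomes the prior for the next update.
After a barometric reading='steady': P(storm) = 0.45·0.5000 / (0.45·0.5000 + 0.5·0.5000) ≈ 0.4737
After a barometric reading='steady': P(storm) = 0.45·0.4737 / (0.45·0.4737 + 0.5·0.5263) ≈ 0.4475
After a satellite scan='clear': P(storm) = 0.6·0.4475 / (0.6·0.4475 + 0.7·0.5525) ≈ 0.4098
After a barometric reading='falling': P(storm) = 0.55·0.4098 / (0.55·0.4098 + 0.5·0.5902) ≈ 0.4330
After a satellite scan='clear': P(storm) = 0.6·0.4330 / (0.6·0.4330 + 0.7·0.5670) ≈ 0.3956
After a satellite scan='clear': P(storm) = 0.6·0.3956 / (0.6·0.3956 + 0.7·0.6044) ≈ 0.3594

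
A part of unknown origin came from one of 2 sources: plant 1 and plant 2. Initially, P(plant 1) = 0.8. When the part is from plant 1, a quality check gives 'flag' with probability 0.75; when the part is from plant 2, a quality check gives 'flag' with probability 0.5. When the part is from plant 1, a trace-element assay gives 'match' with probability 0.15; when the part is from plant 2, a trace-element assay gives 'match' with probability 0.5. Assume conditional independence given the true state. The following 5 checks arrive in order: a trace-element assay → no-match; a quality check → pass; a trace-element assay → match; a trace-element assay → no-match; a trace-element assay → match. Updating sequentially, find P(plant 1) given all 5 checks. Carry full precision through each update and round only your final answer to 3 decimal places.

0.342

Each posterior becomes the prior for the next update.
After a trace-element assay='no-match': P(plant 1) = 0.85·0.8000 / (0.85·0.8000 + 0.5·0.2000) ≈ 0.8718
After a quality check='pass': P(plant 1) = 0.25·0.8718 / (0.25·0.8718 + 0.5·0.1282) ≈ 0.7727
After a trace-element assay='match': P(plant 1) = 0.15·0.7727 / (0.15·0.7727 + 0.5·0.2273) ≈ 0.5050
After a trace-element assay='no-match': P(plant 1) = 0.85·0.5050 / (0.85·0.5050 + 0.5·0.4950) ≈ 0.6342
After a trace-element assay='match': P(plant 1) = 0.15·0.6342 / (0.15·0.6342 + 0.5·0.3658) ≈ 0.3422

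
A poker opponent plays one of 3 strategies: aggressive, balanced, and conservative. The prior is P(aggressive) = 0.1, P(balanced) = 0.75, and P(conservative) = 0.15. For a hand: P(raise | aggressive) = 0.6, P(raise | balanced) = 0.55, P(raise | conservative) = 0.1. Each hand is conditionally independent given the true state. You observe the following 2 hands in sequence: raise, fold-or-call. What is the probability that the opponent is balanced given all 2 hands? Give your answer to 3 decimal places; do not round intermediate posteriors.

0.832

Apply Bayes' rule sequentially, carrying P(balanced) forward.
After 'raise': normaliser = 0.6·0.1000 + 0.55·0.7500 + 0.1·0.1500; P(aggressive) ≈ 0.1231, P(balanced) ≈ 0.8462, P(conservative) ≈ 0.0308
After 'fold-or-call': normaliser = 0.4·0.1231 + 0.45·0.8462 + 0.9·0.0308; P(aggressive) ≈ 0.1076, P(balanced) ≈ 0.8319, P(conservative) ≈ 0.0605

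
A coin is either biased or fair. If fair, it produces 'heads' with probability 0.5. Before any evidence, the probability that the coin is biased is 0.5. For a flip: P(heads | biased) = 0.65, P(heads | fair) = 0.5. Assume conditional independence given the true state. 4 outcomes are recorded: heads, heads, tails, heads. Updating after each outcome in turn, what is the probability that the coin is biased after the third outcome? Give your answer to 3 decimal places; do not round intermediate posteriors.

Each posterior becomes the prior for the next update.
After 'heads': P(biased) = 0.65·0.5000 / (0.65·0.5000 + 0.5·0.5000) ≈ 0.5652
After 'heads': P(biased) = 0.65·0.5652 / (0.65·0.5652 + 0.5·0.4348) ≈ 0.6283
After 'tails': P(biased) = 0.35·0.6283 / (0.35·0.6283 + 0.5·0.3717) ≈ 0.5419

0.542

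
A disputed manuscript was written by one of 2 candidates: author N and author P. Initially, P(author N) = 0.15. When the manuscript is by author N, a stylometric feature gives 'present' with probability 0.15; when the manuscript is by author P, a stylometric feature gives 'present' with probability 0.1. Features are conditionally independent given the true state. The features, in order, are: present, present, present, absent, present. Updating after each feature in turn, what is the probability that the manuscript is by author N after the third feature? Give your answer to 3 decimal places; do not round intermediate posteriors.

After 'present': P(author N) = 0.15·0.1500 / (0.15·0.1500 + 0.1·0.8500) ≈ 0.2093
After 'present': P(author N) = 0.15·0.2093 / (0.15·0.2093 + 0.1·0.7907) ≈ 0.2842
After 'present': P(author N) = 0.15·0.2842 / (0.15·0.2842 + 0.1·0.7158) ≈ 0.3733

0.373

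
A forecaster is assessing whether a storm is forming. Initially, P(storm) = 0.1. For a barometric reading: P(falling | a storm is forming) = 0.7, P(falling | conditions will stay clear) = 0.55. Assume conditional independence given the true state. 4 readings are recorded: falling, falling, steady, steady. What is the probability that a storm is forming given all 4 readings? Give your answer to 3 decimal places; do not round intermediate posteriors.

0.074

Each posterior becomes the prior for the next update.
After 'falling': P(storm) = 0.7·0.1000 / (0.7·0.1000 + 0.55·0.9000) ≈ 0.1239
After 'falling': P(storm) = 0.7·0.1239 / (0.7·0.1239 + 0.55·0.8761) ≈ 0.1525
After 'steady': P(storm) = 0.3·0.1525 / (0.3·0.1525 + 0.45·0.8475) ≈ 0.1071
After 'steady': P(storm) = 0.3·0.1071 / (0.3·0.1071 + 0.45·0.8929) ≈ 0.0741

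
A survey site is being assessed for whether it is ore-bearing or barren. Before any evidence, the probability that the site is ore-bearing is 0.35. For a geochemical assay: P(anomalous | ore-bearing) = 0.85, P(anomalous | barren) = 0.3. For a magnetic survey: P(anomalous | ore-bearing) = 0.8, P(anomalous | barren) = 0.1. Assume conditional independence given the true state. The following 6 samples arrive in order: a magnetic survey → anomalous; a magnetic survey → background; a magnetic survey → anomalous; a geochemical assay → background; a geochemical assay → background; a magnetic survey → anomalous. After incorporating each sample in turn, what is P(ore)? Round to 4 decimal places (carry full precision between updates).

Apply Bayes' rule sequentially, carrying P(ore) forward.
After a magnetic survey='anomalous': P(ore) = 0.8·0.3500 / (0.8·0.3500 + 0.1·0.6500) ≈ 0.8116
After a magnetic survey='background': P(ore) = 0.2·0.8116 / (0.2·0.8116 + 0.9·0.1884) ≈ 0.4891
After a magnetic survey='anomalous': P(ore) = 0.8·0.4891 / (0.8·0.4891 + 0.1·0.5109) ≈ 0.8845
After a geochemical assay='background': P(ore) = 0.15·0.8845 / (0.15·0.8845 + 0.7·0.1155) ≈ 0.6214
After a geochemical assay='background': P(ore) = 0.15·0.6214 / (0.15·0.6214 + 0.7·0.3786) ≈ 0.2602
After a magnetic survey='anomalous': P(ore) = 0.8·0.2602 / (0.8·0.2602 + 0.1·0.7398) ≈ 0.7378

0.7378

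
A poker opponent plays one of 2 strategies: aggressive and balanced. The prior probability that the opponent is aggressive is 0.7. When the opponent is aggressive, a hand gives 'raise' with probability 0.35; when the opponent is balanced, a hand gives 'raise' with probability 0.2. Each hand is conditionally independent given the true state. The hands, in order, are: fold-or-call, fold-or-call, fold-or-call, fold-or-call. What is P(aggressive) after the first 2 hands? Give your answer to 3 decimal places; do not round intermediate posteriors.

After 'fold-or-call': P(aggressive) = 0.65·0.7000 / (0.65·0.7000 + 0.8·0.3000) ≈ 0.6547
After 'fold-or-call': P(aggressive) = 0.65·0.6547 / (0.65·0.6547 + 0.8·0.3453) ≈ 0.6064

0.606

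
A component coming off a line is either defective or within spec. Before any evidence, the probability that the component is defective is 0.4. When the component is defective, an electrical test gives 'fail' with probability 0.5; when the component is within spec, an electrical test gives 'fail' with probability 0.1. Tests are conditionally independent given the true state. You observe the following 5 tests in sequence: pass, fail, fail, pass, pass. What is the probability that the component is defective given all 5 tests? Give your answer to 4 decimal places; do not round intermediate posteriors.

Each posterior becomes the prior for the next update.
After 'pass': P(defective) = 0.5·0.4000 / (0.5·0.4000 + 0.9·0.6000) ≈ 0.2703
After 'fail': P(defective) = 0.5·0.2703 / (0.5·0.2703 + 0.1·0.7297) ≈ 0.6494
After 'fail': P(defective) = 0.5·0.6494 / (0.5·0.6494 + 0.1·0.3506) ≈ 0.9025
After 'pass': P(defective) = 0.5·0.9025 / (0.5·0.9025 + 0.9·0.0975) ≈ 0.8372
After 'pass': P(defective) = 0.5·0.8372 / (0.5·0.8372 + 0.9·0.1628) ≈ 0.7408

0.7408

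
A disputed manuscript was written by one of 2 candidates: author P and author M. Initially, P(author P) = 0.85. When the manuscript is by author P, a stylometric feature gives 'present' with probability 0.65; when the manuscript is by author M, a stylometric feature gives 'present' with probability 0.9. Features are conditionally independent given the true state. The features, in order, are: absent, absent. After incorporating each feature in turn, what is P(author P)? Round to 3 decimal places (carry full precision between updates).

After 'absent': P(author P) = 0.35·0.8500 / (0.35·0.8500 + 0.1·0.1500) ≈ 0.9520
After 'absent': P(author P) = 0.35·0.9520 / (0.35·0.9520 + 0.1·0.0480) ≈ 0.9858

0.986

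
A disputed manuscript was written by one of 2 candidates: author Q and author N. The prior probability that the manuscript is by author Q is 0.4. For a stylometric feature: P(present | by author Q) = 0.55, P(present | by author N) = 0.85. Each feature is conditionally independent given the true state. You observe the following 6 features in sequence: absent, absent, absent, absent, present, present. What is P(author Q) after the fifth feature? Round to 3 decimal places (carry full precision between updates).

Each posterior becomes the prior for the next update.
After 'absent': P(author Q) = 0.45·0.4000 / (0.45·0.4000 + 0.15·0.6000) ≈ 0.6667
After 'absent': P(author Q) = 0.45·0.6667 / (0.45·0.6667 + 0.15·0.3333) ≈ 0.8571
After 'absent': P(author Q) = 0.45·0.8571 / (0.45·0.8571 + 0.15·0.1429) ≈ 0.9474
After 'absent': P(author Q) = 0.45·0.9474 / (0.45·0.9474 + 0.15·0.0526) ≈ 0.9818
After 'present': P(author Q) = 0.55·0.9818 / (0.55·0.9818 + 0.85·0.0182) ≈ 0.9722

0.972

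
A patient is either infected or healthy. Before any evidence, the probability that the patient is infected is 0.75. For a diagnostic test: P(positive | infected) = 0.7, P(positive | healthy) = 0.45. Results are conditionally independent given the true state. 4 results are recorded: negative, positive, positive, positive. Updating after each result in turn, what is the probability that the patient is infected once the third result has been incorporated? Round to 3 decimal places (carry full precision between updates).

After 'negative': P(infected) = 0.3·0.7500 / (0.3·0.7500 + 0.55·0.2500) ≈ 0.6207
After 'positive': P(infected) = 0.7·0.6207 / (0.7·0.6207 + 0.45·0.3793) ≈ 0.7179
After 'positive': P(infected) = 0.7·0.7179 / (0.7·0.7179 + 0.45·0.2821) ≈ 0.7984

0.798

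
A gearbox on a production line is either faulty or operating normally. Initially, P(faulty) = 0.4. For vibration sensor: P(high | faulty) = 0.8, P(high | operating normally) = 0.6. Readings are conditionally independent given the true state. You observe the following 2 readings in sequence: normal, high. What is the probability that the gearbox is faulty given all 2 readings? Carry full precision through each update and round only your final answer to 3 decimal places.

0.308

After 'normal': P(faulty) = 0.2·0.4000 / (0.2·0.4000 + 0.4·0.6000) ≈ 0.2500
After 'high': P(faulty) = 0.8·0.2500 / (0.8·0.2500 + 0.6·0.7500) ≈ 0.3077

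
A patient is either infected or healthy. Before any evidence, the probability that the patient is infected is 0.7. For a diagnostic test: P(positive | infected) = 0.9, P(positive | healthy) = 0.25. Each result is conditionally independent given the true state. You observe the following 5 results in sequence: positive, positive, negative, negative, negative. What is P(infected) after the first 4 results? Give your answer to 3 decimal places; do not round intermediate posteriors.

0.350

After 'positive': P(infected) = 0.9·0.7000 / (0.9·0.7000 + 0.25·0.3000) ≈ 0.8936
After 'positive': P(infected) = 0.9·0.8936 / (0.9·0.8936 + 0.25·0.1064) ≈ 0.9680
After 'negative': P(infected) = 0.1·0.9680 / (0.1·0.9680 + 0.75·0.0320) ≈ 0.8013
After 'negative': P(infected) = 0.1·0.8013 / (0.1·0.8013 + 0.75·0.1987) ≈ 0.3496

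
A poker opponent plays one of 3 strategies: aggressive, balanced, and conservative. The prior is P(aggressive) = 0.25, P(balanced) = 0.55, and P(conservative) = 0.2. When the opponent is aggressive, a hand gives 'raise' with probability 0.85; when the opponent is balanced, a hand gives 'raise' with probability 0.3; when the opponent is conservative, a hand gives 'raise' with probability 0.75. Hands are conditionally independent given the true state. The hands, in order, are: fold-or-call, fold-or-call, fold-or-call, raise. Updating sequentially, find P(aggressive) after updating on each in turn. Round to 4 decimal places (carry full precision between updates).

0.0120

After 'fold-or-call': normaliser = 0.15·0.2500 + 0.7·0.5500 + 0.25·0.2000; P(aggressive) ≈ 0.0794, P(balanced) ≈ 0.8148, P(conservative) ≈ 0.1058
After 'fold-or-call': normaliser = 0.15·0.0794 + 0.7·0.8148 + 0.25·0.1058; P(aggressive) ≈ 0.0196, P(balanced) ≈ 0.9370, P(conservative) ≈ 0.0435
After 'fold-or-call': normaliser = 0.15·0.0196 + 0.7·0.9370 + 0.25·0.0435; P(aggressive) ≈ 0.0044, P(balanced) ≈ 0.9794, P(conservative) ≈ 0.0162
After 'raise': normaliser = 0.85·0.0044 + 0.3·0.9794 + 0.75·0.0162; P(aggressive) ≈ 0.0120, P(balanced) ≈ 0.9487, P(conservative) ≈ 0.0393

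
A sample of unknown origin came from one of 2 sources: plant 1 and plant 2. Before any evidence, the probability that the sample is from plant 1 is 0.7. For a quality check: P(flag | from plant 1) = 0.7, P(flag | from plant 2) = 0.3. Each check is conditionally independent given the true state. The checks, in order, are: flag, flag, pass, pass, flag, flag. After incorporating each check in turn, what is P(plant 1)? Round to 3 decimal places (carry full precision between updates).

After 'flag': P(plant 1) = 0.7·0.7000 / (0.7·0.7000 + 0.3·0.3000) ≈ 0.8448
After 'flag': P(plant 1) = 0.7·0.8448 / (0.7·0.8448 + 0.3·0.1552) ≈ 0.9270
After 'pass': P(plant 1) = 0.3·0.9270 / (0.3·0.9270 + 0.7·0.0730) ≈ 0.8448
After 'pass': P(plant 1) = 0.3·0.8448 / (0.3·0.8448 + 0.7·0.1552) ≈ 0.7000
After 'flag': P(plant 1) = 0.7·0.7000 / (0.7·0.7000 + 0.3·0.3000) ≈ 0.8448
After 'flag': P(plant 1) = 0.7·0.8448 / (0.7·0.8448 + 0.3·0.1552) ≈ 0.9270

0.927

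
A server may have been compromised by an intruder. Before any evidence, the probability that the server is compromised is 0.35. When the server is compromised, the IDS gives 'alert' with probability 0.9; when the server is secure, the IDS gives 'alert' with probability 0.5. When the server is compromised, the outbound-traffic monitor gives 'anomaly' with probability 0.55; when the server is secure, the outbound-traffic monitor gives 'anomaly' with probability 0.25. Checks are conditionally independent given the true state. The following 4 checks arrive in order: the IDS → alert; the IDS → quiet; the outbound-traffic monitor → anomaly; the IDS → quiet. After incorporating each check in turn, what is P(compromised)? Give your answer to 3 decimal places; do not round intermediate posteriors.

After the IDS='alert': P(compromised) = 0.9·0.3500 / (0.9·0.3500 + 0.5·0.6500) ≈ 0.4922
After the IDS='quiet': P(compromised) = 0.1·0.4922 / (0.1·0.4922 + 0.5·0.5078) ≈ 0.1624
After the outbound-traffic monitor='anomaly': P(compromised) = 0.55·0.1624 / (0.55·0.1624 + 0.25·0.8376) ≈ 0.2990
After the IDS='quiet': P(compromised) = 0.1·0.2990 / (0.1·0.2990 + 0.5·0.7010) ≈ 0.0786

0.079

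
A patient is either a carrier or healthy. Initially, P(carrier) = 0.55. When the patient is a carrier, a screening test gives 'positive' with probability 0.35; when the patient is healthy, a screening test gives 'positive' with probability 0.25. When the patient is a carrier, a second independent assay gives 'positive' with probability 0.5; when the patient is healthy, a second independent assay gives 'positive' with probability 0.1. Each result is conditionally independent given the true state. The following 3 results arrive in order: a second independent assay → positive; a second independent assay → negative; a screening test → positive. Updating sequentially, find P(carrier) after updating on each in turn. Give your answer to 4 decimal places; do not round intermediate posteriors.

0.8262

After a second independent assay='positive': P(carrier) = 0.5·0.5500 / (0.5·0.5500 + 0.1·0.4500) ≈ 0.8594
After a second independent assay='negative': P(carrier) = 0.5·0.8594 / (0.5·0.8594 + 0.9·0.1406) ≈ 0.7725
After a screening test='positive': P(carrier) = 0.35·0.7725 / (0.35·0.7725 + 0.25·0.2275) ≈ 0.8262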